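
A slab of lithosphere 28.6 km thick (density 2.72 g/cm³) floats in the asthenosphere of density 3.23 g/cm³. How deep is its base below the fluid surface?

Draft d = t ρ_obj/ρ_fluid = 28.6 km × 2.72/3.23 = 24.1 km.

24.1 km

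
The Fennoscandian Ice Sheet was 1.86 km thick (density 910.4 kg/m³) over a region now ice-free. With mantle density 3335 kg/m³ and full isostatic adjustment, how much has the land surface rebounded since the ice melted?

Removing the load lets mantle flow back in; uplift u satisfies ρ_ice t = ρ_m u.
u = t ρ_ice/ρ_m = 1.86 km × 910.4/3335 = 0.508 km.

0.508 km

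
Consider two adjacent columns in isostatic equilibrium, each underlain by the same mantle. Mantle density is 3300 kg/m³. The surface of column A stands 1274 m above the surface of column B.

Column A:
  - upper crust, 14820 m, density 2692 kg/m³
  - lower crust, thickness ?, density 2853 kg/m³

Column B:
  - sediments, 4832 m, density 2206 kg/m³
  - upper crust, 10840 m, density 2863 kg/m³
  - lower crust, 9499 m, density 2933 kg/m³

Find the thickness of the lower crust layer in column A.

Take the compensation level at the base of the deeper column (depth z_c below the surface of column A) and equate Σ ρ_i t_i down to z_c; mantle fills any gap and the z_c terms cancel.
Column A: 14820×2692 + x×2853 + (z_c − 14820 − x)×3300
Column B: 1274×0 + 4832×2206 + 10840×2863 + 9499×2933 + (z_c − 1274 − 25171)×3300
The z_c×3300 term appears on both sides and cancels. Collect the known terms of each column as K = Σ(ρt)_known − 3300 × (depth of known layers): K_A = 39895440 − 3300×14820 = −9010560; K_B = 69554879 − 3300×(1274 + 25171) = −17713621.
Balance: K_A − x×(3300 − 2853) = K_B, so x = (K_A − K_B)/(3300 − 2853) = 8703060/447 = 19500 m.

19500 m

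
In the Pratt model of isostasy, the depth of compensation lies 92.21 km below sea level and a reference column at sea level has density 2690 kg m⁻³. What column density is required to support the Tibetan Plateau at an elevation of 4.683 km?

2560 kg m⁻³

Pratt balance: ρ_ref D = ρ (D + h).
ρ = ρ_ref D/(D + h) = 2690 × 92.21 km/(92.21 km + 4.683 km) = 2560 kg m⁻³.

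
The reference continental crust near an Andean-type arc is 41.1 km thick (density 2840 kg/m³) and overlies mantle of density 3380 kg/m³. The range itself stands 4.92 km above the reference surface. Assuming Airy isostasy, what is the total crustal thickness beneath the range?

71.9 km

Root depth r = h ρ_c / (ρ_m − ρ_c) = 4.92 km × 2840 / 540 = 25.88 km.
Total thickness = T + h + r = 41.1 km + 4.92 km + 25.88 km = 71.9 km.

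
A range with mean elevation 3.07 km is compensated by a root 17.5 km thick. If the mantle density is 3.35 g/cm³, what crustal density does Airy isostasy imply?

2.85 g/cm³

ρ_c h = (ρ_m − ρ_c) r → ρ_c (h + r) = ρ_m r → ρ_c = ρ_m r / (h + r).
ρ_c = 3.35 × 17.5 km / (3.07 km + 17.5 km) = 2.85 g/cm³.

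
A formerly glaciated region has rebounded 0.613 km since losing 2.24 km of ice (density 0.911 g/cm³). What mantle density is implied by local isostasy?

ρ_m = ρ_ice t / u = 0.911 × 2.24 km/0.613 km = 3.33 g/cm³.

3.33 g/cm³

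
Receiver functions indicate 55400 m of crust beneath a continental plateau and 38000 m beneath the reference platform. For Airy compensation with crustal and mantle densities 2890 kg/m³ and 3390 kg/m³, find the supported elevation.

Excess crust Δ = 55400 m − 38000 m = 17400 m, split between elevation h and root r with h + r = Δ.
Airy balance ρ_c h = (ρ_m − ρ_c) r gives r = h ρ_c/(ρ_m − ρ_c), so h (1 + ρ_c/(ρ_m − ρ_c)) = Δ, i.e. h = Δ (ρ_m − ρ_c)/ρ_m.
h = 17400 m × 500/3390 = 2570 m.

2570 m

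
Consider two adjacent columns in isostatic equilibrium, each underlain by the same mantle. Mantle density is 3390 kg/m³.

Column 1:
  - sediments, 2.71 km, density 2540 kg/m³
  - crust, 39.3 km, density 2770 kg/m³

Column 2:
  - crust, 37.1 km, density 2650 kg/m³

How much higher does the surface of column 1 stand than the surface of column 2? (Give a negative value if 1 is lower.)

−0.231 km

For any compensation level in the mantle, the mantle terms cancel and isostasy reduces to e = (Σt_1 − Σt_2) − (Σ(ρt)_1 − Σ(ρt)_2) / ρ_m.
Σt_1 = 42.01 km; Σt_2 = 37.1 km; Σ(ρt)_1 = 115744.4; Σ(ρt)_2 = 98315 (in km·kg/m³).
e = (42.01 − 37.1) − (115744.4 − 98315) / 3390 = −0.231 km.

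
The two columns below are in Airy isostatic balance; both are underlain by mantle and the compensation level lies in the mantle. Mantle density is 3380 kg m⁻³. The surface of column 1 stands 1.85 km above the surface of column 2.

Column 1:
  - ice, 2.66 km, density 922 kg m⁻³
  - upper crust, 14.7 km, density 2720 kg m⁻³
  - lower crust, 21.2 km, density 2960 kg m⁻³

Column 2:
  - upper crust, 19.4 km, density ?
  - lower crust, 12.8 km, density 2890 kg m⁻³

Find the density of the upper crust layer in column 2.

2730 kg m⁻³

Take the compensation level at the base of the deeper column (depth z_c below the surface of column 1) and equate Σ ρ_i t_i down to z_c; mantle fills any gap and the z_c terms cancel.
Column 1: 2.66×922 + 14.7×2720 + 21.2×2960 + (z_c − 38.56)×3380
Column 2: 1.85×0 + 19.4×ρ + 12.8×2890 + (z_c − 1.85 − 32.2)×3380
The z_c×3380 term appears on both sides and cancels. Collect the known terms of each column as K = Σ(ρt)_known − 3380 × (depth of known layers): K_1 = 105188.52 − 3380×38.56 = −25144.28; K_2 = 36992 − 3380×(1.85 + 32.2) = −78097.
Balance: K_1 = K_2 + 19.4×ρ, so ρ = (K_1 − K_2)/19.4 = 52952.7/19.4 = 2730 kg m⁻³.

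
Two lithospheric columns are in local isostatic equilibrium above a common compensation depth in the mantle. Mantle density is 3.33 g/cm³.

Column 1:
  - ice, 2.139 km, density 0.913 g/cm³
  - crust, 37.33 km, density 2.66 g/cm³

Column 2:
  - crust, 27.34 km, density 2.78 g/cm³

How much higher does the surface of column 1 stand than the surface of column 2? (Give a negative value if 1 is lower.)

4.55 km

For any compensation level in the mantle, the mantle terms cancel and isostasy reduces to e = (Σt_1 − Σt_2) − (Σ(ρt)_1 − Σ(ρt)_2) / ρ_m.
Σt_1 = 39.469 km; Σt_2 = 27.34 km; Σ(ρt)_1 = 101.250707; Σ(ρt)_2 = 76.0052 (in km·g/cm³).
e = (39.469 − 27.34) − (101.250707 − 76.0052) / 3.33 = 4.55 km.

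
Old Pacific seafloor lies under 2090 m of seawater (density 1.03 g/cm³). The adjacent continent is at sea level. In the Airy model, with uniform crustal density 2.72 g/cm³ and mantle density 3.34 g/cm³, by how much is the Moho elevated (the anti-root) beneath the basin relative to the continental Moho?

In Airy isostatic equilibrium: replacing crust with seawater at the top is compensated by replacing crust with mantle at the base: d (ρ_c − ρ_w) = a (ρ_m − ρ_c).
a = d (ρ_c − ρ_w)/(ρ_m − ρ_c) = 2090 m × 1.69/0.62 = 5700 m.

5700 m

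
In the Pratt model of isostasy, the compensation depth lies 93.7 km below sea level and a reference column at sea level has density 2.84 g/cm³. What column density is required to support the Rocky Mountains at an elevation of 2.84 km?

Pratt balance: ρ_ref D = ρ (D + h).
ρ = ρ_ref D/(D + h) = 2.84 × 93.7 km/(93.7 km + 2.84 km) = 2.76 g/cm³.

2.76 g/cm³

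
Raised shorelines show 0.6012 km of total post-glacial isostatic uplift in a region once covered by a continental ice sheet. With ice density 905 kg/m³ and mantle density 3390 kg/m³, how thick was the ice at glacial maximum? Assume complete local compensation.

u = t ρ_ice/ρ_m → t = u ρ_m/ρ_ice = 0.6012 km × 3390/905 = 2.25 km.

2.25 km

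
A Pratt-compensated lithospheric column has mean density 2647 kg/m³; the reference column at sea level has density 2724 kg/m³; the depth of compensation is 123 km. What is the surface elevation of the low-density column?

ρ_ref D = ρ (D + h) → h = D (ρ_ref − ρ)/ρ.
h = 123 km × (2724 − 2647)/2647 = 3.58 km.

3.58 km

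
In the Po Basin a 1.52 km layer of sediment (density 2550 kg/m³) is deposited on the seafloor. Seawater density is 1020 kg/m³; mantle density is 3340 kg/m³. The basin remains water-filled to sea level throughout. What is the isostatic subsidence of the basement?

Submarine loading: the sediment displaces seawater, and the subsidence is in turn flooded, so s (ρ_m − ρ_w) = t (ρ_sed − ρ_w).
s = 1.52 km × (2550 − 1020) / (3340 − 1020) = 1 km.

1 km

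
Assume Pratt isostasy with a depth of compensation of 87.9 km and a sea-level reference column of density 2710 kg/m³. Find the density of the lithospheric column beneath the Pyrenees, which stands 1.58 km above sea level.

2660 kg/m³

Pratt balance: ρ_ref D = ρ (D + h).
ρ = ρ_ref D/(D + h) = 2710 × 87.9 km/(87.9 km + 1.58 km) = 2660 kg/m³.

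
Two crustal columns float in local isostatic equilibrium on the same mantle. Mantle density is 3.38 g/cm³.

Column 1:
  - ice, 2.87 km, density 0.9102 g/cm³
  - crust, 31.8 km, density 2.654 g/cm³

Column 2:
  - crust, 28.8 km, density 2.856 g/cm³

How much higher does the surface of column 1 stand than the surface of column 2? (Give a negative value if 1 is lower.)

4.46 km

For any compensation level in the mantle, the mantle terms cancel and isostasy reduces to e = (Σt_1 − Σt_2) − (Σ(ρt)_1 − Σ(ρt)_2) / ρ_m.
Σt_1 = 34.67 km; Σt_2 = 28.8 km; Σ(ρt)_1 = 87.009474; Σ(ρt)_2 = 82.2528 (in km·g/cm³).
e = (34.67 − 28.8) − (87.009474 − 82.2528) / 3.38 = 4.46 km.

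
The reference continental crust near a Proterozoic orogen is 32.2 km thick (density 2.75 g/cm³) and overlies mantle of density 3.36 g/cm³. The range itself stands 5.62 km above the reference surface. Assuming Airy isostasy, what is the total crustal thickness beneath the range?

63.2 km

Root depth r = h ρ_c / (ρ_m − ρ_c) = 5.62 km × 2.75 / 0.61 = 25.34 km.
Total thickness = T + h + r = 32.2 km + 5.62 km + 25.34 km = 63.2 km.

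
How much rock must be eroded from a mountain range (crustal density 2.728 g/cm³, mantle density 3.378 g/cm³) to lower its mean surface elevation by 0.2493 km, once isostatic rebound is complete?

Net drop Δ = e − u = e − e ρ_c/ρ_m = e (ρ_m − ρ_c)/ρ_m.
e = Δ ρ_m/(ρ_m − ρ_c) = 0.2493 km × 3.378/0.65 = 1.3 km.

1.3 km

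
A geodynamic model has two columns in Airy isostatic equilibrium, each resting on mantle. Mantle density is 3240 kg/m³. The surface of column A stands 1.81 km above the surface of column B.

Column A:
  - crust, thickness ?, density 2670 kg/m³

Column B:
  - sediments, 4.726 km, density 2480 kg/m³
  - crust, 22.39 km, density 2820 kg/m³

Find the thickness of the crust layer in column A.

33.1 km

Take the compensation level at the base of the deeper column (depth z_c below the surface of column A) and equate Σ ρ_i t_i down to z_c; mantle fills any gap and the z_c terms cancel.
Column A: x×2670 + (z_c − 0 − x)×3240
Column B: 1.81×0 + 4.726×2480 + 22.39×2820 + (z_c − 1.81 − 27.116)×3240
The z_c×3240 term appears on both sides and cancels. Collect the known terms of each column as K = Σ(ρt)_known − 3240 × (depth of known layers): K_A = 0 − 3240×0 = 0; K_B = 74860.28 − 3240×(1.81 + 27.116) = −18859.96.
Balance: K_A − x×(3240 − 2670) = K_B, so x = (K_A − K_B)/(3240 − 2670) = 18860/570 = 33.1 km.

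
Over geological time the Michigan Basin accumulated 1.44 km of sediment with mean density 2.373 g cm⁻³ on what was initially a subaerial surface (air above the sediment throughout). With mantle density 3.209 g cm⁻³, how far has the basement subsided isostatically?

1.06 km

Subaerial load: s = t ρ_sed / ρ_m = 1.44 km × 2.373/3.209 = 1.06 km.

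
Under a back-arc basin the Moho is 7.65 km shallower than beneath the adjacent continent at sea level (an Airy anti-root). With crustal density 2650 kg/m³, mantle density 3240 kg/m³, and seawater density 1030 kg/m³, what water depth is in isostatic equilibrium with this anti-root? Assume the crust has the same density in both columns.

Replacing a thickness d of crust by seawater at the top must be balanced by replacing crust with mantle at the base: d (ρ_c − ρ_w) = a (ρ_m − ρ_c).
d = a (ρ_m − ρ_c)/(ρ_c − ρ_w) = 7.65 km × 590/1620 = 2.79 km.

2.79 km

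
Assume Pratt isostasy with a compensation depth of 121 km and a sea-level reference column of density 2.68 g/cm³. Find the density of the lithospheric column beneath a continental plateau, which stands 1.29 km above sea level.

2.65 g/cm³

Pratt balance: ρ_ref D = ρ (D + h).
ρ = ρ_ref D/(D + h) = 2.68 × 121 km/(121 km + 1.29 km) = 2.65 g/cm³.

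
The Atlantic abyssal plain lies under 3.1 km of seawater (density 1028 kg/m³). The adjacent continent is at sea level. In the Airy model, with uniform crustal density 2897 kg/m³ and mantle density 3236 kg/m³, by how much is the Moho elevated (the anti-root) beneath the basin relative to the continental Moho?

Equating mass per unit area of the two columns: replacing crust with seawater at the top is compensated by replacing crust with mantle at the base: d (ρ_c − ρ_w) = a (ρ_m − ρ_c).
a = d (ρ_c − ρ_w)/(ρ_m − ρ_c) = 3.1 km × 1869/339 = 17.1 km.

17.1 km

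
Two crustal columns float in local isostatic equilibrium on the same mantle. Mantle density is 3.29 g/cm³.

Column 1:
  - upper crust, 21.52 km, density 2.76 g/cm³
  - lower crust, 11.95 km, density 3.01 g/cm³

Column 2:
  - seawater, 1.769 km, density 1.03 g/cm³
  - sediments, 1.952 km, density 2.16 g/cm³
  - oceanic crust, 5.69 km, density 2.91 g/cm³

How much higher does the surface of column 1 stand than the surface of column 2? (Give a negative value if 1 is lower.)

For any compensation level in the mantle, the mantle terms cancel and isostasy reduces to e = (Σt_1 − Σt_2) − (Σ(ρt)_1 − Σ(ρt)_2) / ρ_m.
Σt_1 = 33.47 km; Σt_2 = 9.411 km; Σ(ρt)_1 = 95.3647; Σ(ρt)_2 = 22.59629 (in km·g/cm³).
e = (33.47 − 9.411) − (95.3647 − 22.59629) / 3.29 = 1.94 km.

1.94 km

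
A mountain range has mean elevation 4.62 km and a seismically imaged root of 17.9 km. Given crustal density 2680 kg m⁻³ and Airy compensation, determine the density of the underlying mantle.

3370 kg m⁻³

Airy balance: ρ_c h = (ρ_m − ρ_c) r → ρ_m = ρ_c (1 + h/r).
ρ_m = 2680 × (1 + 4.62 km/17.9 km) = 3370 kg m⁻³.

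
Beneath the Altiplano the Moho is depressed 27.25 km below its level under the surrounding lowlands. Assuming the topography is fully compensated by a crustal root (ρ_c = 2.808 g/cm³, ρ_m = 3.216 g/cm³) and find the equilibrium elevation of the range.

3.96 km

By Archimedes' principle applied to the lithosphere: ρ_c h = (ρ_m − ρ_c) r.
h = r (ρ_m − ρ_c) / ρ_c = 27.25 km × (3.216 − 2.808) / 2.808 = 3.96 km.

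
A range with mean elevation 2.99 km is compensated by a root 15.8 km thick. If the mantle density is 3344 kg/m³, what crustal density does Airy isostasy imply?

ρ_c h = (ρ_m − ρ_c) r → ρ_c (h + r) = ρ_m r → ρ_c = ρ_m r / (h + r).
ρ_c = 3344 × 15.8 km / (2.99 km + 15.8 km) = 2810 kg/m³.

2810 kg/m³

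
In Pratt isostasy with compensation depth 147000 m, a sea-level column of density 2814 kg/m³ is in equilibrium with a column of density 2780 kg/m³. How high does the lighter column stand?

ρ_ref D = ρ (D + h) → h = D (ρ_ref − ρ)/ρ.
h = 147000 m × (2814 − 2780)/2780 = 1800 m.

1800 m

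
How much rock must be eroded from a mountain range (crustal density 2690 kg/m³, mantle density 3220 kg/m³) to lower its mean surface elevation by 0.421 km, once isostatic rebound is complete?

Net drop Δ = e − u = e − e ρ_c/ρ_m = e (ρ_m − ρ_c)/ρ_m.
e = Δ ρ_m/(ρ_m − ρ_c) = 0.421 km × 3220/530 = 2.56 km.

2.56 km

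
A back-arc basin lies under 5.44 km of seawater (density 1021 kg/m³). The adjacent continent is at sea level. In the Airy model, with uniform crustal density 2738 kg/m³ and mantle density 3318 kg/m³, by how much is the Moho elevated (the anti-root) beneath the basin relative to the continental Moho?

16.1 km

Balancing pressure at the compensation depth: replacing crust with seawater at the top is compensated by replacing crust with mantle at the base: d (ρ_c − ρ_w) = a (ρ_m − ρ_c).
a = d (ρ_c − ρ_w)/(ρ_m − ρ_c) = 5.44 km × 1717/580 = 16.1 km.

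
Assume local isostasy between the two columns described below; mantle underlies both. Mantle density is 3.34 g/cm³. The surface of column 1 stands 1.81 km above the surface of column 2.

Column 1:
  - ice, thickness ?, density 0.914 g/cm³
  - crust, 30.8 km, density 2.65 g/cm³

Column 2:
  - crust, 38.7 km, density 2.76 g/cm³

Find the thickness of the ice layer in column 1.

2.98 km

Take the compensation level at the base of the deeper column (depth z_c below the surface of column 1) and equate Σ ρ_i t_i down to z_c; mantle fills any gap and the z_c terms cancel.
Column 1: x×0.914 + 30.8×2.65 + (z_c − 30.8 − x)×3.34
Column 2: 1.81×0 + 38.7×2.76 + (z_c − 1.81 − 38.7)×3.34
The z_c×3.34 term appears on both sides and cancels. Collect the known terms of each column as K = Σ(ρt)_known − 3.34 × (depth of known layers): K_1 = 81.62 − 3.34×30.8 = −21.252; K_2 = 106.812 − 3.34×(1.81 + 38.7) = −28.4914.
Balance: K_1 − x×(3.34 − 0.914) = K_2, so x = (K_1 − K_2)/(3.34 − 0.914) = 7.2394/2.426 = 2.98 km.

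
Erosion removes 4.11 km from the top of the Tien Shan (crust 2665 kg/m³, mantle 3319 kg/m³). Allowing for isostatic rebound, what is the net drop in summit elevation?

0.81 km

Rebound u = e ρ_c/ρ_m = 4.11 km × 2665/3319 = 3.3 km.
Net surface drop = e − u = 4.11 km − 3.3 km = e (ρ_m − ρ_c)/ρ_m = 0.81 km.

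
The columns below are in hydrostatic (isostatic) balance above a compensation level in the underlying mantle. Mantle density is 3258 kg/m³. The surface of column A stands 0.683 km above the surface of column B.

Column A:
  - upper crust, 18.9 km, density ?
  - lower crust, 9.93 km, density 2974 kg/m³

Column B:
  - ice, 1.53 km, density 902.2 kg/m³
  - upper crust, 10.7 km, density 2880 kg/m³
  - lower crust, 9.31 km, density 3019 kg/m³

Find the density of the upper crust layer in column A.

2770 kg/m³

Take the compensation level at the base of the deeper column (depth z_c below the surface of column A) and equate Σ ρ_i t_i down to z_c; mantle fills any gap and the z_c terms cancel.
Column A: 18.9×ρ + 9.93×2974 + (z_c − 28.83)×3258
Column B: 0.683×0 + 1.53×902.2 + 10.7×2880 + 9.31×3019 + (z_c − 0.683 − 21.54)×3258
The z_c×3258 term appears on both sides and cancels. Collect the known terms of each column as K = Σ(ρt)_known − 3258 × (depth of known layers): K_A = 29531.82 − 3258×28.83 = −64396.32; K_B = 60303.256 − 3258×(0.683 + 21.54) = −12099.278.
Balance: K_A + 18.9×ρ = K_B, so ρ = (K_B − K_A)/18.9 = 52297/18.9 = 2770 kg/m³.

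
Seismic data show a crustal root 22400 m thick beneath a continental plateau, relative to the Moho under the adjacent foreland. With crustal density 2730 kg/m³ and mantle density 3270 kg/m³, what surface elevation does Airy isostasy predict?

By Archimedes' principle applied to the lithosphere: ρ_c h = (ρ_m − ρ_c) r.
h = r (ρ_m − ρ_c) / ρ_c = 22400 m × (3270 − 2730) / 2730 = 4430 m.

4430 m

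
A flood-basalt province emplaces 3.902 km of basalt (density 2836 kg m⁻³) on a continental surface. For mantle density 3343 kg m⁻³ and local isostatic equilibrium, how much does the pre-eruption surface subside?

3.31 km

Subaerial loading: s = t ρ_load / ρ_m.
s = 3.902 km × 2836/3343 = 3.31 km.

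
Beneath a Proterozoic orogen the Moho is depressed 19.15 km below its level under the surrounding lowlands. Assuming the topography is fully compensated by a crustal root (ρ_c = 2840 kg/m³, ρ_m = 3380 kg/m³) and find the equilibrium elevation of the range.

For local isostatic compensation: ρ_c h = (ρ_m − ρ_c) r.
h = r (ρ_m − ρ_c) / ρ_c = 19.15 km × (3380 − 2840) / 2840 = 3.64 km.

3.64 km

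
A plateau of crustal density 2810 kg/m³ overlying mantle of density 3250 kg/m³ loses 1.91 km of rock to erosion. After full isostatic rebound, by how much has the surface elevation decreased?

0.259 km

Rebound u = e ρ_c/ρ_m = 1.91 km × 2810/3250 = 1.651 km.
Net surface drop = e − u = 1.91 km − 1.651 km = e (ρ_m − ρ_c)/ρ_m = 0.259 km.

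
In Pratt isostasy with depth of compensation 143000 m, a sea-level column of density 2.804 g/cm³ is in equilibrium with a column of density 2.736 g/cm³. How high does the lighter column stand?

3550 m

ρ_ref D = ρ (D + h) → h = D (ρ_ref − ρ)/ρ.
h = 143000 m × (2.804 − 2.736)/2.736 = 3550 m.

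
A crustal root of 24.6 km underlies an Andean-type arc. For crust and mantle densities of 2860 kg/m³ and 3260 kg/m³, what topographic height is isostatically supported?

3.44 km

By Archimedes' principle applied to the lithosphere: ρ_c h = (ρ_m − ρ_c) r.
h = r (ρ_m − ρ_c) / ρ_c = 24.6 km × (3260 − 2860) / 2860 = 3.44 km.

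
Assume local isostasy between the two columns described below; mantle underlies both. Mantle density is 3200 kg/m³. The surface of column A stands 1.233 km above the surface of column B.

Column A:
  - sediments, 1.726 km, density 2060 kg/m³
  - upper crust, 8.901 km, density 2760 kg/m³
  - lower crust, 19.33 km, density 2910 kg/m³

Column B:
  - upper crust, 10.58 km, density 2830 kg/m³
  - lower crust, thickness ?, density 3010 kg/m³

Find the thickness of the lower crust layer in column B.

19.1 km

Take the compensation level at the base of the deeper column (depth z_c below the surface of column A) and equate Σ ρ_i t_i down to z_c; mantle fills any gap and the z_c terms cancel.
Column A: 1.726×2060 + 8.901×2760 + 19.33×2910 + (z_c − 29.957)×3200
Column B: 1.233×0 + 10.58×2830 + x×3010 + (z_c − 1.233 − 10.58 − x)×3200
The z_c×3200 term appears on both sides and cancels. Collect the known terms of each column as K = Σ(ρt)_known − 3200 × (depth of known layers): K_A = 84372.62 − 3200×29.957 = −11489.78; K_B = 29941.4 − 3200×(1.233 + 10.58) = −7860.2.
Balance: K_A = K_B − x×(3200 − 3010), so x = (K_B − K_A)/(3200 − 3010) = 3629.58/190 = 19.1 km.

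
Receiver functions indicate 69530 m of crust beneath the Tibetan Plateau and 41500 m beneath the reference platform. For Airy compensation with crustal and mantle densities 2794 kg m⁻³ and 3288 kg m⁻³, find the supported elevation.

4210 m

Excess crust Δ = 69530 m − 41500 m = 28030 m, split between elevation h and root r with h + r = Δ.
Airy balance ρ_c h = (ρ_m − ρ_c) r gives r = h ρ_c/(ρ_m − ρ_c), so h (1 + ρ_c/(ρ_m − ρ_c)) = Δ, i.e. h = Δ (ρ_m − ρ_c)/ρ_m.
h = 28030 m × 494/3288 = 4210 m.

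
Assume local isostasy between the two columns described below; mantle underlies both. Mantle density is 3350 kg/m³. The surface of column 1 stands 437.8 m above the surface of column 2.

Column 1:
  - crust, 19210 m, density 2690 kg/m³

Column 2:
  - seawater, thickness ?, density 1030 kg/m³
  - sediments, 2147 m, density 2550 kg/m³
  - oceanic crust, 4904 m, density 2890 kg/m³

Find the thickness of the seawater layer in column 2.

3120 m

Take the compensation level at the base of the deeper column (depth z_c below the surface of column 1) and equate Σ ρ_i t_i down to z_c; mantle fills any gap and the z_c terms cancel.
Column 1: 19210×2690 + (z_c − 19210)×3350
Column 2: 437.8×0 + x×1030 + 2147×2550 + 4904×2890 + (z_c − 437.8 − 7051 − x)×3350
The z_c×3350 term appears on both sides and cancels. Collect the known terms of each column as K = Σ(ρt)_known − 3350 × (depth of known layers): K_1 = 51674900 − 3350×19210 = −12678600; K_2 = 19647410 − 3350×(437.8 + 7051) = −5440070.
Balance: K_1 = K_2 − x×(3350 − 1030), so x = (K_2 − K_1)/(3350 − 1030) = 7238530/2320 = 3120 m.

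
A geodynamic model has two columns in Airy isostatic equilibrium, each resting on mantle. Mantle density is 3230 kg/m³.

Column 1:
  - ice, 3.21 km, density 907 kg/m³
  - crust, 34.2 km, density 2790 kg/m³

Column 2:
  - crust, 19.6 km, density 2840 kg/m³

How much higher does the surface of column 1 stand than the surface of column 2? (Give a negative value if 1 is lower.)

For any compensation level in the mantle, the mantle terms cancel and isostasy reduces to e = (Σt_1 − Σt_2) − (Σ(ρt)_1 − Σ(ρt)_2) / ρ_m.
Σt_1 = 37.41 km; Σt_2 = 19.6 km; Σ(ρt)_1 = 98329.47; Σ(ρt)_2 = 55664 (in km·kg/m³).
e = (37.41 − 19.6) − (98329.47 − 55664) / 3230 = 4.6 km.

4.6 km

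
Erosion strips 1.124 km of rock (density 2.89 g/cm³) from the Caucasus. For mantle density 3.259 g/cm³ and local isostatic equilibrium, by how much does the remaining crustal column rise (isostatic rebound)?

Unloading: uplift u = e ρ_c/ρ_m = 1.124 km × 2.89/3.259 = 0.997 km.

0.997 km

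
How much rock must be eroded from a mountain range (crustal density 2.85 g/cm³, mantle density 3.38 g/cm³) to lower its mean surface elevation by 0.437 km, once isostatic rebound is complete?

2.79 km

Net drop Δ = e − u = e − e ρ_c/ρ_m = e (ρ_m − ρ_c)/ρ_m.
e = Δ ρ_m/(ρ_m − ρ_c) = 0.437 km × 3.38/0.53 = 2.79 km.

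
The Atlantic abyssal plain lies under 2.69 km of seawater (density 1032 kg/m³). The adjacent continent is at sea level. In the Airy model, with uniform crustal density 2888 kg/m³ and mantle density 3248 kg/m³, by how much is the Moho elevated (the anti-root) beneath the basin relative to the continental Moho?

Balancing pressure at the compensation depth: replacing crust with seawater at the top is compensated by replacing crust with mantle at the base: d (ρ_c − ρ_w) = a (ρ_m − ρ_c).
a = d (ρ_c − ρ_w)/(ρ_m − ρ_c) = 2.69 km × 1856/360 = 13.9 km.

13.9 km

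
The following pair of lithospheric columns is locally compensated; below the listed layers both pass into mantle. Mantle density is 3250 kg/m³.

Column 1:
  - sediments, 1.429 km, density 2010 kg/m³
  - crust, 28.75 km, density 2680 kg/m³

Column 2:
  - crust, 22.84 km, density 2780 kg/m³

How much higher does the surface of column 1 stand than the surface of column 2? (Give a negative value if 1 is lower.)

For any compensation level in the mantle, the mantle terms cancel and isostasy reduces to e = (Σt_1 − Σt_2) − (Σ(ρt)_1 − Σ(ρt)_2) / ρ_m.
Σt_1 = 30.179 km; Σt_2 = 22.84 km; Σ(ρt)_1 = 79922.29; Σ(ρt)_2 = 63495.2 (in km·kg/m³).
e = (30.179 − 22.84) − (79922.29 − 63495.2) / 3250 = 2.28 km.

2.28 km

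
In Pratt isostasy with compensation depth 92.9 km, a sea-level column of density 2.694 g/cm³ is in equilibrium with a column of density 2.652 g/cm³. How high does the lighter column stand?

ρ_ref D = ρ (D + h) → h = D (ρ_ref − ρ)/ρ.
h = 92.9 km × (2.694 − 2.652)/2.652 = 1.47 km.

1.47 km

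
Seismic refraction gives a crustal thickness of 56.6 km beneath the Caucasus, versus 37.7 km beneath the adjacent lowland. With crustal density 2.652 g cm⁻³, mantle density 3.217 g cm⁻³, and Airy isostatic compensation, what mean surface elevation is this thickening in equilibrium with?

3.32 km

Excess crust Δ = 56.6 km − 37.7 km = 18.9 km, split between elevation h and root r with h + r = Δ.
Airy balance ρ_c h = (ρ_m − ρ_c) r gives r = h ρ_c/(ρ_m − ρ_c), so h (1 + ρ_c/(ρ_m − ρ_c)) = Δ, i.e. h = Δ (ρ_m − ρ_c)/ρ_m.
h = 18.9 km × 0.565/3.217 = 3.32 km.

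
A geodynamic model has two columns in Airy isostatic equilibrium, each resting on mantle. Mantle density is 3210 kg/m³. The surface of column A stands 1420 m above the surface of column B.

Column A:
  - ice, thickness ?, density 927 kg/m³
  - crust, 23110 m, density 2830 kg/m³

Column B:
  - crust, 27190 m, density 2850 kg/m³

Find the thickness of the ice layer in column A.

2440 m

Take the compensation level at the base of the deeper column (depth z_c below the surface of column A) and equate Σ ρ_i t_i down to z_c; mantle fills any gap and the z_c terms cancel.
Column A: x×927 + 23110×2830 + (z_c − 23110 − x)×3210
Column B: 1420×0 + 27190×2850 + (z_c − 1420 − 27190)×3210
The z_c×3210 term appears on both sides and cancels. Collect the known terms of each column as K = Σ(ρt)_known − 3210 × (depth of known layers): K_A = 65401300 − 3210×23110 = −8781800; K_B = 77491500 − 3210×(1420 + 27190) = −14346600.
Balance: K_A − x×(3210 − 927) = K_B, so x = (K_A − K_B)/(3210 − 927) = 5564800/2283 = 2440 m.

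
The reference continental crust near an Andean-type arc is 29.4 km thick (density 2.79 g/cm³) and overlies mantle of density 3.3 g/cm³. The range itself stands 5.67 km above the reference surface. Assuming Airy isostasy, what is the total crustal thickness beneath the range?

Root depth r = h ρ_c / (ρ_m − ρ_c) = 5.67 km × 2.79 / 0.51 = 31.02 km.
Total thickness = T + h + r = 29.4 km + 5.67 km + 31.02 km = 66.1 km.

66.1 km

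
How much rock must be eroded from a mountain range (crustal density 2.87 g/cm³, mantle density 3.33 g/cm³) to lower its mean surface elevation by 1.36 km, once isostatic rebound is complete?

Net drop Δ = e − u = e − e ρ_c/ρ_m = e (ρ_m − ρ_c)/ρ_m.
e = Δ ρ_m/(ρ_m − ρ_c) = 1.36 km × 3.33/0.46 = 9.85 km.

9.85 km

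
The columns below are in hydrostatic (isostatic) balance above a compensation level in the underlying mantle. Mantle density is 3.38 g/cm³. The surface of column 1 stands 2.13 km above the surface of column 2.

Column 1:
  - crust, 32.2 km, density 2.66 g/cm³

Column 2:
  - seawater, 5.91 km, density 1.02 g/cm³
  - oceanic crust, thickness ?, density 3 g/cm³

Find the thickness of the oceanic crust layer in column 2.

Take the compensation level at the base of the deeper column (depth z_c below the surface of column 1) and equate Σ ρ_i t_i down to z_c; mantle fills any gap and the z_c terms cancel.
Column 1: 32.2×2.66 + (z_c − 32.2)×3.38
Column 2: 2.13×0 + 5.91×1.02 + x×3 + (z_c − 2.13 − 5.91 − x)×3.38
The z_c×3.38 term appears on both sides and cancels. Collect the known terms of each column as K = Σ(ρt)_known − 3.38 × (depth of known layers): K_1 = 85.652 − 3.38×32.2 = −23.184; K_2 = 6.0282 − 3.38×(2.13 + 5.91) = −21.147.
Balance: K_1 = K_2 − x×(3.38 − 3), so x = (K_2 − K_1)/(3.38 − 3) = 2.037/0.38 = 5.36 km.

5.36 km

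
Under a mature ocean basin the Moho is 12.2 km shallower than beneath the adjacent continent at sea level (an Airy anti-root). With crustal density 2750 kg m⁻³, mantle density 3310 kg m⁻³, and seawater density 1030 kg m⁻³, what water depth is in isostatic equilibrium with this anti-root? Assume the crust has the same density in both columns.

Replacing a thickness d of crust by seawater at the top must be balanced by replacing crust with mantle at the base: d (ρ_c − ρ_w) = a (ρ_m − ρ_c).
d = a (ρ_m − ρ_c)/(ρ_c − ρ_w) = 12.2 km × 560/1720 = 3.97 km.

3.97 km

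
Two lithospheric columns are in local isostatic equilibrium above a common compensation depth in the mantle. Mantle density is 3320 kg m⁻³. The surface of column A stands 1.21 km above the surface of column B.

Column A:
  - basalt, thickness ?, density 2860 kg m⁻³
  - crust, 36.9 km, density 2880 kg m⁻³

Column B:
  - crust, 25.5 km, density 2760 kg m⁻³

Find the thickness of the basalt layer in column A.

Take the compensation level at the base of the deeper column (depth z_c below the surface of column A) and equate Σ ρ_i t_i down to z_c; mantle fills any gap and the z_c terms cancel.
Column A: x×2860 + 36.9×2880 + (z_c − 36.9 − x)×3320
Column B: 1.21×0 + 25.5×2760 + (z_c − 1.21 − 25.5)×3320
The z_c×3320 term appears on both sides and cancels. Collect the known terms of each column as K = Σ(ρt)_known − 3320 × (depth of known layers): K_A = 106272 − 3320×36.9 = −16236; K_B = 70380 − 3320×(1.21 + 25.5) = −18297.2.
Balance: K_A − x×(3320 − 2860) = K_B, so x = (K_A − K_B)/(3320 − 2860) = 2061.2/460 = 4.48 km.

4.48 km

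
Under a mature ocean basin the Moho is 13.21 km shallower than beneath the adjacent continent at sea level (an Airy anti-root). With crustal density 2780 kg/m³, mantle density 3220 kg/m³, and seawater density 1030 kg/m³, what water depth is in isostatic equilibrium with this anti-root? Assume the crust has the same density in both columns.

3.32 km

Replacing a thickness d of crust by seawater at the top must be balanced by replacing crust with mantle at the base: d (ρ_c − ρ_w) = a (ρ_m − ρ_c).
d = a (ρ_m − ρ_c)/(ρ_c − ρ_w) = 13.21 km × 440/1750 = 3.32 km.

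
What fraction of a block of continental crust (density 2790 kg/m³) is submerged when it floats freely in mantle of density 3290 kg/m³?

0.848

Submerged fraction = ρ_obj/ρ_fluid = 2790/3290 = 0.848.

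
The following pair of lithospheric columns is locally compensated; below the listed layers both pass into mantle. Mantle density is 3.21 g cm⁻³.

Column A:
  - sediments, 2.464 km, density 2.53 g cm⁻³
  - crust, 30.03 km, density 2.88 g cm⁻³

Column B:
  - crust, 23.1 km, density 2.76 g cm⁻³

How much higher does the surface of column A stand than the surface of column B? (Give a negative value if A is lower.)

0.371 km

For any compensation level in the mantle, the mantle terms cancel and isostasy reduces to e = (Σt_A − Σt_B) − (Σ(ρt)_A − Σ(ρt)_B) / ρ_m.
Σt_A = 32.494 km; Σt_B = 23.1 km; Σ(ρt)_A = 92.72032; Σ(ρt)_B = 63.756 (in km·g cm⁻³).
e = (32.494 − 23.1) − (92.72032 − 63.756) / 3.21 = 0.371 km.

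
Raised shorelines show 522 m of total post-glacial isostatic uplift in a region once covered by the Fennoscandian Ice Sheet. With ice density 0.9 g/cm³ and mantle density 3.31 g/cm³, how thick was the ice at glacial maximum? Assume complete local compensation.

u = t ρ_ice/ρ_m → t = u ρ_m/ρ_ice = 522 m × 3.31/0.9 = 1920 m.

1920 m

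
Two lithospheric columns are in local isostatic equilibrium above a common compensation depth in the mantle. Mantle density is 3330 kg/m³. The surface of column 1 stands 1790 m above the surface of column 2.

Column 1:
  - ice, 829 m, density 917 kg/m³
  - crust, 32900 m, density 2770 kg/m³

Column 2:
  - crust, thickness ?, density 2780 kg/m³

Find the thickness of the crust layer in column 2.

Take the compensation level at the base of the deeper column (depth z_c below the surface of column 1) and equate Σ ρ_i t_i down to z_c; mantle fills any gap and the z_c terms cancel.
Column 1: 829×917 + 32900×2770 + (z_c − 33729)×3330
Column 2: 1790×0 + x×2780 + (z_c − 1790 − 0 − x)×3330
The z_c×3330 term appears on both sides and cancels. Collect the known terms of each column as K = Σ(ρt)_known − 3330 × (depth of known layers): K_1 = 91893193 − 3330×33729 = −20424377; K_2 = 0 − 3330×(1790 + 0) = −5960700.
Balance: K_1 = K_2 − x×(3330 − 2780), so x = (K_2 − K_1)/(3330 − 2780) = 14463700/550 = 26300 m.

26300 m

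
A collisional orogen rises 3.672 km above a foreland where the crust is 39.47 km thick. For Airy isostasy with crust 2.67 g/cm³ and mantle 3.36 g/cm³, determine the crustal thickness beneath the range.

Root depth r = h ρ_c / (ρ_m − ρ_c) = 3.672 km × 2.67 / 0.69 = 14.21 km.
Total thickness = T + h + r = 39.47 km + 3.672 km + 14.21 km = 57.4 km.

57.4 km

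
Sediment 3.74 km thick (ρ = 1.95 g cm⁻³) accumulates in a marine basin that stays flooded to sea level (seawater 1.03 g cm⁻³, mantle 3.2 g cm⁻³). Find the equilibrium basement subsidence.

1.59 km

Submarine loading: the sediment displaces seawater, and the subsidence is in turn flooded, so s (ρ_m − ρ_w) = t (ρ_sed − ρ_w).
s = 3.74 km × (1.95 − 1.03) / (3.2 − 1.03) = 1.59 km.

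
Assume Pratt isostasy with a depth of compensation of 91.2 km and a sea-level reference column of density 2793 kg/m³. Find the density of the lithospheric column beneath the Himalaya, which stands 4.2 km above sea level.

2670 kg/m³

Pratt balance: ρ_ref D = ρ (D + h).
ρ = ρ_ref D/(D + h) = 2793 × 91.2 km/(91.2 km + 4.2 km) = 2670 kg/m³.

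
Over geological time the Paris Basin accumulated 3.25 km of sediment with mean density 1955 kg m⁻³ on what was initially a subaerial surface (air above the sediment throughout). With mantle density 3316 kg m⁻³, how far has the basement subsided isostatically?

1.92 km

Subaerial load: s = t ρ_sed / ρ_m = 3.25 km × 1955/3316 = 1.92 km.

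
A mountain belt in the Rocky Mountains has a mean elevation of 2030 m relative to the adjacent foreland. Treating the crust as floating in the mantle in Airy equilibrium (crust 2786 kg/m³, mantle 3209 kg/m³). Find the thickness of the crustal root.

13400 m

Isostatic balance requires: the weight of the topography is balanced by the buoyancy of the root, ρ_c h = (ρ_m − ρ_c) r.
r = h · ρ_c / (ρ_m − ρ_c) = 2030 m × 2786 / (3209 − 2786) = 13400 m.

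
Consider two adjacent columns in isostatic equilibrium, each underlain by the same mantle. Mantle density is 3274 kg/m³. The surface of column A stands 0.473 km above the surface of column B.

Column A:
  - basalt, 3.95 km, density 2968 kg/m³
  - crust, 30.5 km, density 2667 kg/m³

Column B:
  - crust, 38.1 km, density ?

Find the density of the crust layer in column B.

Take the compensation level at the base of the deeper column (depth z_c below the surface of column A) and equate Σ ρ_i t_i down to z_c; mantle fills any gap and the z_c terms cancel.
Column A: 3.95×2968 + 30.5×2667 + (z_c − 34.45)×3274
Column B: 0.473×0 + 38.1×ρ + (z_c − 0.473 − 38.1)×3274
The z_c×3274 term appears on both sides and cancels. Collect the known terms of each column as K = Σ(ρt)_known − 3274 × (depth of known layers): K_A = 93067.1 − 3274×34.45 = −19722.2; K_B = 0 − 3274×(0.473 + 38.1) = −126288.002.
Balance: K_A = K_B + 38.1×ρ, so ρ = (K_A − K_B)/38.1 = 106566/38.1 = 2800 kg/m³.

2800 kg/m³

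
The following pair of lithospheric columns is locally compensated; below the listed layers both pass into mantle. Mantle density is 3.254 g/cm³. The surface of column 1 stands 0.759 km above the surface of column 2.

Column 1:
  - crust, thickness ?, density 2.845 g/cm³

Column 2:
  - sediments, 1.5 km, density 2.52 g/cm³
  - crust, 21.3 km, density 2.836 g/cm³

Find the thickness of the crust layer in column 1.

Take the compensation level at the base of the deeper column (depth z_c below the surface of column 1) and equate Σ ρ_i t_i down to z_c; mantle fills any gap and the z_c terms cancel.
Column 1: x×2.845 + (z_c − 0 − x)×3.254
Column 2: 0.759×0 + 1.5×2.52 + 21.3×2.836 + (z_c − 0.759 − 22.8)×3.254
The z_c×3.254 term appears on both sides and cancels. Collect the known terms of each column as K = Σ(ρt)_known − 3.254 × (depth of known layers): K_1 = 0 − 3.254×0 = 0; K_2 = 64.1868 − 3.254×(0.759 + 22.8) = −12.474186.
Balance: K_1 − x×(3.254 − 2.845) = K_2, so x = (K_1 − K_2)/(3.254 − 2.845) = 12.4742/0.409 = 30.5 km.

30.5 km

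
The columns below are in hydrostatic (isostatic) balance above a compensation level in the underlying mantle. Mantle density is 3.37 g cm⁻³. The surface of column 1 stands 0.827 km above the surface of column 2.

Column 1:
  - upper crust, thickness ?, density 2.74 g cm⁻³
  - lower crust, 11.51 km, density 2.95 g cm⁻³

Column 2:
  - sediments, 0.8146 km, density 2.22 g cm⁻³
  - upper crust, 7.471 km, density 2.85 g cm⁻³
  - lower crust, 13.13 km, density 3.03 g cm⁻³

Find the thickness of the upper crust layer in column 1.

11.5 km

Take the compensation level at the base of the deeper column (depth z_c below the surface of column 1) and equate Σ ρ_i t_i down to z_c; mantle fills any gap and the z_c terms cancel.
Column 1: x×2.74 + 11.51×2.95 + (z_c − 11.51 − x)×3.37
Column 2: 0.827×0 + 0.8146×2.22 + 7.471×2.85 + 13.13×3.03 + (z_c − 0.827 − 21.4156)×3.37
The z_c×3.37 term appears on both sides and cancels. Collect the known terms of each column as K = Σ(ρt)_known − 3.37 × (depth of known layers): K_1 = 33.9545 − 3.37×11.51 = −4.8342; K_2 = 62.884662 − 3.37×(0.827 + 21.4156) = −12.0729.
Balance: K_1 − x×(3.37 − 2.74) = K_2, so x = (K_1 − K_2)/(3.37 − 2.74) = 7.2387/0.63 = 11.5 km.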